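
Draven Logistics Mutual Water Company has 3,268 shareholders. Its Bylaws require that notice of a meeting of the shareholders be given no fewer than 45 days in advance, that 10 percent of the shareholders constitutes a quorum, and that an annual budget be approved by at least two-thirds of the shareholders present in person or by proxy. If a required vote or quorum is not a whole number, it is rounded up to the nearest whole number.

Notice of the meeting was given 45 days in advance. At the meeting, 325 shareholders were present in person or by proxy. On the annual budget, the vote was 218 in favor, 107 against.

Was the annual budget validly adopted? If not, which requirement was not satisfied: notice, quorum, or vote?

Invalid — quorum requirement not satisfied.

Notice: 45 days given; 45 required. Satisfied.
Quorum: 10% of 3,268 = 326.80, rounded up to 327; 325 present. Not satisfied.
Vote: requires two-thirds of those present (325); 2/3 of 325 = 216.67, rounded up to 217, so 217 needed; 218 in favor. Satisfied.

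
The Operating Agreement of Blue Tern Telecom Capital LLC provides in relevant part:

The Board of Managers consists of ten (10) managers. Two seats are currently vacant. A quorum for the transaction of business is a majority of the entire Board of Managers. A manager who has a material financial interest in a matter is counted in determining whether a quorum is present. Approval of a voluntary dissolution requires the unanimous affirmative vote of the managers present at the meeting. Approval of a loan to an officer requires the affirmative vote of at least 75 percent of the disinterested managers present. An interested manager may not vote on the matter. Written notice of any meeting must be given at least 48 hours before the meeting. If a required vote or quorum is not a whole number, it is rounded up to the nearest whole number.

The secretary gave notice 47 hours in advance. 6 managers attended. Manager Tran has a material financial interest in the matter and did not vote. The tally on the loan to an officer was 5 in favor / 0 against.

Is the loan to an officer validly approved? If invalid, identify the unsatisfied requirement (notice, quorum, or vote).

Notice: 47 hours given; 48 required (47 < 48). Not satisfied.
Quorum: 6 present (interested managers count toward quorum); quorum is 6. Satisfied.
Vote: the loan to an officer requires three-fourths of the disinterested managers present (6 − 1 = 5). 3/4 of 5 = 3.75, rounded up to 4, so 4 affirmative votes are needed; 5 voted in favor. Satisfied.

Invalid — notice requirement not satisfied.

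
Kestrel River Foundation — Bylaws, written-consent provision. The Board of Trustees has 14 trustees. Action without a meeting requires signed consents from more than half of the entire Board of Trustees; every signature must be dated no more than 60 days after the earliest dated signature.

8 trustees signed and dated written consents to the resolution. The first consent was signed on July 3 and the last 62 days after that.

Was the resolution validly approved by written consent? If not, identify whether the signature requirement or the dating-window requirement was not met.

Signatures required: more than half of 14 — a majority of 14 is 8, so 8 needed; 8 signed. Sufficient.
Dating window: the latest signature is 62 days after the earliest; the limit is 60 days. Outside the window.

Not effective — dating-window requirement not satisfied.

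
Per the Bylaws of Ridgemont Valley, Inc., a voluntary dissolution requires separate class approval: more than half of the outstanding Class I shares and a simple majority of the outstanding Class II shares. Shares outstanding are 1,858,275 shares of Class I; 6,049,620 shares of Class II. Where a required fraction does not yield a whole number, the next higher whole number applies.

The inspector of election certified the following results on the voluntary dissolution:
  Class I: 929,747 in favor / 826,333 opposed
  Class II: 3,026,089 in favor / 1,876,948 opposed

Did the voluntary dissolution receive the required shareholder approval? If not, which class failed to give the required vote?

Approved — every class gave the required vote.

Class I: a majority of 1858275 is 929138; 929,138 required, 929,747 in favor — approved.
Class II: a majority of 6049620 is 3024811; 3,024,811 required, 3,026,089 in favor — approved.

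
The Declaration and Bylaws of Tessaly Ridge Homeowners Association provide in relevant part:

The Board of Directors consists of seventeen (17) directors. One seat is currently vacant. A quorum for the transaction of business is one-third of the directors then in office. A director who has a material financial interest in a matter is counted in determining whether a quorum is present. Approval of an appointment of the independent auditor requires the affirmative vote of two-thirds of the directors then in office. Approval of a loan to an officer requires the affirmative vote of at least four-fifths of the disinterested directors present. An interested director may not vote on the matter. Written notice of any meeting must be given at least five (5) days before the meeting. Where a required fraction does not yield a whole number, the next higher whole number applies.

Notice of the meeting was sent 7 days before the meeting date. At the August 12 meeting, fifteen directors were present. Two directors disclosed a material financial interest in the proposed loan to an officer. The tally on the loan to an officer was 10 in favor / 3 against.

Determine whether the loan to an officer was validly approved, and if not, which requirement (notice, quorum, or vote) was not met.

Notice: 7 days given; 5 required (7 ≥ 5). Satisfied.
Quorum: 15 present (interested directors count toward quorum); quorum is 6. Satisfied.
Vote: the loan to an officer requires four-fifths of the disinterested directors present (15 − 2 = 13). 4/5 of 13 = 10.40, rounded up to 11, so 11 affirmative votes are needed; 10 voted in favor. Not satisfied.

Invalid — vote requirement not satisfied.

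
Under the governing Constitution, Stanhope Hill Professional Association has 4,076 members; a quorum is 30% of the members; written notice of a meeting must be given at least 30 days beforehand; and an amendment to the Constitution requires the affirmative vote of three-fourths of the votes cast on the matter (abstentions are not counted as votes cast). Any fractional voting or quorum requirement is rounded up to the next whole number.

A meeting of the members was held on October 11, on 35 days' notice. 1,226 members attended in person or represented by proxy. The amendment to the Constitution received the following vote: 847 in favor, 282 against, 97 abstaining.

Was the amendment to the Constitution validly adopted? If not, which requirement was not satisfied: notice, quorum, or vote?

Notice: 35 days given; 30 required. Satisfied.
Quorum: 30% of 4,076 = 1,222.80, rounded up to 1,223; 1,226 present. Satisfied.
Vote: requires three-fourths of the votes cast (1,226 − 97 abstaining = 1,129); 3/4 of 1129 = 846.75, rounded up to 847, so 847 needed; 847 in favor. Satisfied.

Valid — all requirements satisfied.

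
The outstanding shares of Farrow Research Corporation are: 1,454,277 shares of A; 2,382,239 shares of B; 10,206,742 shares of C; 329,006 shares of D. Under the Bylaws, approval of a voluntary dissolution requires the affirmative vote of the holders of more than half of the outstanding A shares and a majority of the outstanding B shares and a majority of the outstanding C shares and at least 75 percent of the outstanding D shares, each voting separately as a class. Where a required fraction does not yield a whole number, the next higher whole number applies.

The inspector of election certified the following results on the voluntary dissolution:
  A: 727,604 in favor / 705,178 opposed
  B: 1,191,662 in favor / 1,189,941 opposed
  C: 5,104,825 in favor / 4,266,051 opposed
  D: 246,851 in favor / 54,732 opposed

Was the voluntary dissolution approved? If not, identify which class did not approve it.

Approved — every class gave the required vote.

A: a majority of 1454277 is 727139; 727,139 required, 727,604 in favor — approved.
B: a majority of 2382239 is 1191120; 1,191,120 required, 1,191,662 in favor — approved.
C: a majority of 10206742 is 5103372; 5,103,372 required, 5,104,825 in favor — approved.
D: 3/4 of 329006 = 246754.50, rounded up to 246755; 246,755 required, 246,851 in favor — approved.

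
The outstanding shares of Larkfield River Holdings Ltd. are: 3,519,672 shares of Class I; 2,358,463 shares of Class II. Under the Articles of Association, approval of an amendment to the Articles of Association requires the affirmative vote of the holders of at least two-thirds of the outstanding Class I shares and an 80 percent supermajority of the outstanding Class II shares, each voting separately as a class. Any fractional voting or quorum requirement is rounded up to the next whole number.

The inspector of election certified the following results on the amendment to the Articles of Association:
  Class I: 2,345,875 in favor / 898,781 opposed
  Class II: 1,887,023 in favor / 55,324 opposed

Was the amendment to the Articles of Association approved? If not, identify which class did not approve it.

Not approved — the Class I shares did not give the required vote.

Class I: 2/3 of 3519672 = 2346448; 2,346,448 required, 2,345,875 in favor — not approved.
Class II: 4/5 of 2358463 = 1886770.40, rounded up to 1886771; 1,886,771 required, 1,887,023 in favor — approved.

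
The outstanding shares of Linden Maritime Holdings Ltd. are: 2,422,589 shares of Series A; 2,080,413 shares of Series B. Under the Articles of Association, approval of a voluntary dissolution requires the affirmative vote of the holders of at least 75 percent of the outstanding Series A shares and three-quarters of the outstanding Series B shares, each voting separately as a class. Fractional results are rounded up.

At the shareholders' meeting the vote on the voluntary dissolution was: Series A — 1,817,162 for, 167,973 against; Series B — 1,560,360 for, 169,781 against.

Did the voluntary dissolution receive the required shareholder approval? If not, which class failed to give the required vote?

Approved — every class gave the required vote.

Series A: 3/4 of 2422589 = 1816941.75, rounded up to 1816942; 1,816,942 required, 1,817,162 in favor — approved.
Series B: 3/4 of 2080413 = 1560309.75, rounded up to 1560310; 1,560,310 required, 1,560,360 in favor — approved.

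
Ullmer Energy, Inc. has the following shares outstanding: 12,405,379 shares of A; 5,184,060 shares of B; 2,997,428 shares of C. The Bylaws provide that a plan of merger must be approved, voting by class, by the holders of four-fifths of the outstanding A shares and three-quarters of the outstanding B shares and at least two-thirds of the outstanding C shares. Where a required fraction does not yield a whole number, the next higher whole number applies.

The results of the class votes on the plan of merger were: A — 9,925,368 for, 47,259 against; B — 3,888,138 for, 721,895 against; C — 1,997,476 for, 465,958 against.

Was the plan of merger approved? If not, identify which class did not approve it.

A: 4/5 of 12405379 = 9924303.20, rounded up to 9924304; 9,924,304 required, 9,925,368 in favor — approved.
B: 3/4 of 5184060 = 3888045; 3,888,045 required, 3,888,138 in favor — approved.
C: 2/3 of 2997428 = 1998285.33, rounded up to 1998286; 1,998,286 required, 1,997,476 in favor — not approved.

Not approved — the C shares did not give the required vote.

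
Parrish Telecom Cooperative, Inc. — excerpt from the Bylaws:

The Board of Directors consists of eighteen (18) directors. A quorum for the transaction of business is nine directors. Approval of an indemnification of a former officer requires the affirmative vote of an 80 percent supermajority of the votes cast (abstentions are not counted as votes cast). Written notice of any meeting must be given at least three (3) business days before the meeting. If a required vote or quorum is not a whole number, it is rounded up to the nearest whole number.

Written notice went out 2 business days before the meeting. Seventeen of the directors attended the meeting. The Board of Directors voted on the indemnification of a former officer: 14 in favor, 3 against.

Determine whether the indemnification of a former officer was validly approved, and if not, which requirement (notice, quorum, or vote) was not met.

Notice: 2 business days given; 3 required (2 < 3). Not satisfied.
Quorum: 17 present; quorum is 9. Satisfied.
Vote: the indemnification of a former officer requires four-fifths of the votes cast (17). 4/5 of 17 = 13.60, rounded up to 14, so 14 affirmative votes are needed; 14 voted in favor. Satisfied.

Invalid — notice requirement not satisfied.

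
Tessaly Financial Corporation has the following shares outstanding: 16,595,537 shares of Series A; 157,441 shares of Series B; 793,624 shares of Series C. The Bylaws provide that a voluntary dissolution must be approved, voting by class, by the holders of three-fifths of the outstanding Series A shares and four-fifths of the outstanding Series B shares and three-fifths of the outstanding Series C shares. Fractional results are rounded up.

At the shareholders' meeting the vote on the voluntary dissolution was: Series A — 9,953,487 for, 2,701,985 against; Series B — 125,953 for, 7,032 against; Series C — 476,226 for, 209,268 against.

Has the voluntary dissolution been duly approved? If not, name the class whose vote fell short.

Not approved — the Series A shares did not give the required vote.

Series A: 3/5 of 16595537 = 9957322.20, rounded up to 9957323; 9,957,323 required, 9,953,487 in favor — not approved.
Series B: 4/5 of 157441 = 125952.80, rounded up to 125953; 125,953 required, 125,953 in favor — approved.
Series C: 3/5 of 793624 = 476174.40, rounded up to 476175; 476,175 required, 476,226 in favor — approved.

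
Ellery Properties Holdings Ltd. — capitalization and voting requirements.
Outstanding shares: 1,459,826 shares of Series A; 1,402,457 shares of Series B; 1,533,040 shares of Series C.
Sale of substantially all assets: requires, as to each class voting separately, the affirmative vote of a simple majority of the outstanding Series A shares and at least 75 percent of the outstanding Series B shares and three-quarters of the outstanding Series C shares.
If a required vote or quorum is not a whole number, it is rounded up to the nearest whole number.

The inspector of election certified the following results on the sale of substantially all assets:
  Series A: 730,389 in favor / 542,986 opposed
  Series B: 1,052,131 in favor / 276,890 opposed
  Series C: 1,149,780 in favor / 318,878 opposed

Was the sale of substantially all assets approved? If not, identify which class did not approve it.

Approved — every class gave the required vote.

Series A: a majority of 1459826 is 729914; 729,914 required, 730,389 in favor — approved.
Series B: 3/4 of 1402457 = 1051842.75, rounded up to 1051843; 1,051,843 required, 1,052,131 in favor — approved.
Series C: 3/4 of 1533040 = 1149780; 1,149,780 required, 1,149,780 in favor — approved.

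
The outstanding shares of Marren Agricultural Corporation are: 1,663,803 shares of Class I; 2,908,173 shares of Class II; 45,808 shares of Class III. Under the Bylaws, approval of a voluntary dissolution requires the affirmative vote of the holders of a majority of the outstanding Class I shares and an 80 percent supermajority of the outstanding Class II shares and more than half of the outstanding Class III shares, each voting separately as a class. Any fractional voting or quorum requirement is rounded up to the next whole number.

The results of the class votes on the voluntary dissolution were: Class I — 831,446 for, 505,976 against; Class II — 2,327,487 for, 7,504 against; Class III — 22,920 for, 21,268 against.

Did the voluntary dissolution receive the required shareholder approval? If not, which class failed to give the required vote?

Class I: a majority of 1663803 is 831902; 831,902 required, 831,446 in favor — not approved.
Class II: 4/5 of 2908173 = 2326538.40, rounded up to 2326539; 2,326,539 required, 2,327,487 in favor — approved.
Class III: a majority of 45808 is 22905; 22,905 required, 22,920 in favor — approved.

Not approved — the Class I shares did not give the required vote.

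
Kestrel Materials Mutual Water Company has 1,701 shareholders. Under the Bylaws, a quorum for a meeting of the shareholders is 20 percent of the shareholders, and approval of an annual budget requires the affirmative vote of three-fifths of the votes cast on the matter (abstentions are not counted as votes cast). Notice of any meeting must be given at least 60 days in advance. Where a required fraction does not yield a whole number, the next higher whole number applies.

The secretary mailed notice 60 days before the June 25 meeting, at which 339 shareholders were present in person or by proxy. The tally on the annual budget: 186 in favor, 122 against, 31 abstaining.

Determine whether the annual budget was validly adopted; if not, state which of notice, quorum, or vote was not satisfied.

Invalid — quorum requirement not satisfied.

Notice: 60 days given; 60 required. Satisfied.
Quorum: 20% of 1,701 = 340.20, rounded up to 341; 339 present. Not satisfied.
Vote: requires three-fifths of the votes cast (339 − 31 abstaining = 308); 3/5 of 308 = 184.80, rounded up to 185, so 185 needed; 186 in favor. Satisfied.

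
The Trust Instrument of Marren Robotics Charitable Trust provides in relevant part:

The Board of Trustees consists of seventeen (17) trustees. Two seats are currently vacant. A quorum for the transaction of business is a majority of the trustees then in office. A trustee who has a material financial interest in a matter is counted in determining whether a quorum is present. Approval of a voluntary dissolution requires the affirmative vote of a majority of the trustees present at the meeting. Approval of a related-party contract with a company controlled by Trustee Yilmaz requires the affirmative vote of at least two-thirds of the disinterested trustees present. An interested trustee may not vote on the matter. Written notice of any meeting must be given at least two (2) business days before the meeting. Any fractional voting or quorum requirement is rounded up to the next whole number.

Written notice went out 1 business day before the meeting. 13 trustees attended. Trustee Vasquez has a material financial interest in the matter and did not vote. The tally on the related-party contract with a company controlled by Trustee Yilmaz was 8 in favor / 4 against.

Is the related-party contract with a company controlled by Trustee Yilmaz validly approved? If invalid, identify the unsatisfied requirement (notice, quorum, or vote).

Invalid — notice requirement not satisfied.

Notice: 1 business day given; 2 required (1 < 2). Not satisfied.
Quorum: 13 present (interested trustees count toward quorum); quorum is 8. Satisfied.
Vote: the related-party contract with a company controlled by Trustee Yilmaz requires two-thirds of the disinterested trustees present (13 − 1 = 12). 2/3 of 12 = 8, so 8 affirmative votes are needed; 8 voted in favor. Satisfied.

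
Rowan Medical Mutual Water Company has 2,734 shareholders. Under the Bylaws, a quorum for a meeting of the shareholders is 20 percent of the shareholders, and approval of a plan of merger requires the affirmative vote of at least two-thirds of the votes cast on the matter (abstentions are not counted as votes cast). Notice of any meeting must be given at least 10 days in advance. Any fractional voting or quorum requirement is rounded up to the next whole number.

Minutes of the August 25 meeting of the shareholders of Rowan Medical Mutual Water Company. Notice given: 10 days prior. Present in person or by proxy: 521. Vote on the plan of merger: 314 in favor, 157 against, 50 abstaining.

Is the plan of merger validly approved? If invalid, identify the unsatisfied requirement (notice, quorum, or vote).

Invalid — quorum requirement not satisfied.

Notice: 10 days given; 10 required. Satisfied.
Quorum: 20% of 2,734 = 546.80, rounded up to 547; 521 present. Not satisfied.
Vote: requires two-thirds of the votes cast (521 − 50 abstaining = 471); 2/3 of 471 = 314, so 314 needed; 314 in favor. Satisfied.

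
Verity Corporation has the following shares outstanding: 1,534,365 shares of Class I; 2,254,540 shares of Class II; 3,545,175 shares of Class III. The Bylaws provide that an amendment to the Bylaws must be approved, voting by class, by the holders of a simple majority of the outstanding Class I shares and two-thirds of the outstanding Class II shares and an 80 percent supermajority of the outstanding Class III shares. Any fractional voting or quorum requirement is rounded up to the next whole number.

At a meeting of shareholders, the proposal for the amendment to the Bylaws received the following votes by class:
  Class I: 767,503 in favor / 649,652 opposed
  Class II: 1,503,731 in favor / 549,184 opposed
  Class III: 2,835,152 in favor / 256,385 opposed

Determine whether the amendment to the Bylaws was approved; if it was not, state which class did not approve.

Class I: a majority of 1534365 is 767183; 767,183 required, 767,503 in favor — approved.
Class II: 2/3 of 2254540 = 1503026.67, rounded up to 1503027; 1,503,027 required, 1,503,731 in favor — approved.
Class III: 4/5 of 3545175 = 2836140; 2,836,140 required, 2,835,152 in favor — not approved.

Not approved — the Class III shares did not give the required vote.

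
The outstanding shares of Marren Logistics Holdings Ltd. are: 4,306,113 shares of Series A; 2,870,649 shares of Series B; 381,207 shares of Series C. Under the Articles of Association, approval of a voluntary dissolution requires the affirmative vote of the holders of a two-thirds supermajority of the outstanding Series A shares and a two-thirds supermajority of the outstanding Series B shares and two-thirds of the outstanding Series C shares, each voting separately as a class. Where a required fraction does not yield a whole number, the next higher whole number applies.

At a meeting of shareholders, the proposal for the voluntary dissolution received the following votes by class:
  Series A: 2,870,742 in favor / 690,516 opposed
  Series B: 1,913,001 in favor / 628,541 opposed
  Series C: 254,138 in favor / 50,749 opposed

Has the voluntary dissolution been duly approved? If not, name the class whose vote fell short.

Series A: 2/3 of 4306113 = 2870742; 2,870,742 required, 2,870,742 in favor — approved.
Series B: 2/3 of 2870649 = 1913766; 1,913,766 required, 1,913,001 in favor — not approved.
Series C: 2/3 of 381207 = 254138; 254,138 required, 254,138 in favor — approved.

Not approved — the Series B shares did not give the required vote.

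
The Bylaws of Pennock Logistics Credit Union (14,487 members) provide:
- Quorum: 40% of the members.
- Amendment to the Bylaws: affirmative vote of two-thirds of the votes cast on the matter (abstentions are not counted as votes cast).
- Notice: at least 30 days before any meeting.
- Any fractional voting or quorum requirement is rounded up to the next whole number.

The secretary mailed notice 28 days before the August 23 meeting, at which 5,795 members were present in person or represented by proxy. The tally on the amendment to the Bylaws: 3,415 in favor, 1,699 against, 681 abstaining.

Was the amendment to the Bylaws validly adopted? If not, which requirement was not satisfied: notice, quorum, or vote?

Notice: 28 days given; 30 required. Not satisfied.
Quorum: 40% of 14,487 = 5,794.80, rounded up to 5,795; 5,795 present. Satisfied.
Vote: requires two-thirds of the votes cast (5,795 − 681 abstaining = 5,114); 2/3 of 5114 = 3409.33, rounded up to 3410, so 3,410 needed; 3,415 in favor. Satisfied.

Invalid — notice requirement not satisfied.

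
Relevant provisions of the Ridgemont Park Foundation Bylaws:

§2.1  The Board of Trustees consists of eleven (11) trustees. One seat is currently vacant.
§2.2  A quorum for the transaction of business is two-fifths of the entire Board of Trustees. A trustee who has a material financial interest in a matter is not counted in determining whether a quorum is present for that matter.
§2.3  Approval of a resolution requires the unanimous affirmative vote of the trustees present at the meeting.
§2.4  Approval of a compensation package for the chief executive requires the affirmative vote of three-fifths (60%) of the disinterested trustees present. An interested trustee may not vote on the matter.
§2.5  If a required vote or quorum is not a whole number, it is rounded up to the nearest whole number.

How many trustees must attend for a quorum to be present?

5

2/5 of 11 = 4.40, rounded up to 5.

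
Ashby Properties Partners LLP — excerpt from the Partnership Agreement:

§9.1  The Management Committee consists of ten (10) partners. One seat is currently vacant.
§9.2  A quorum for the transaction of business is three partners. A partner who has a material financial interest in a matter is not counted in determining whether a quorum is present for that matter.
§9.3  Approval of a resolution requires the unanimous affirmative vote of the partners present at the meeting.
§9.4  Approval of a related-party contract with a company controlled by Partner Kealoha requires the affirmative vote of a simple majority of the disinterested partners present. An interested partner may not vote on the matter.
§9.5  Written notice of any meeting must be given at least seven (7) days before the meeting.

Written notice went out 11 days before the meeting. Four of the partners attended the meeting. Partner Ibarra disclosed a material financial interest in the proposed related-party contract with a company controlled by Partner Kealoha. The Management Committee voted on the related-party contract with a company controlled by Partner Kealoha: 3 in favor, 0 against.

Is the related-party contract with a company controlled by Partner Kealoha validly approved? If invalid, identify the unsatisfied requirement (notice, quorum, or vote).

Notice: 11 days given; 7 required (11 ≥ 7). Satisfied.
Quorum: 4 present, but the 1 interested partner does not count, leaving 3. Quorum is 3. Satisfied.
Vote: the related-party contract with a company controlled by Partner Kealoha requires a majority of the disinterested partners present (4 − 1 = 3). A majority of 3 is 2, so 2 affirmative votes are needed; 3 voted in favor. Satisfied.

Valid — all requirements satisfied.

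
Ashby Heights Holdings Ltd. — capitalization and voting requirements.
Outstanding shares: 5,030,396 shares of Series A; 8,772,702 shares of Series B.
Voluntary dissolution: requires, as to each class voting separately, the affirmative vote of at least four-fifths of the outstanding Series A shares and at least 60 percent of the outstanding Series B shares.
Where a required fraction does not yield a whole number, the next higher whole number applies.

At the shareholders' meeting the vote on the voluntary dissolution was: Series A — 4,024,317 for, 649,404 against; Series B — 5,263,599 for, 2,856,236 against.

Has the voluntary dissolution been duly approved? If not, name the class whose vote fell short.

Series A: 4/5 of 5030396 = 4024316.80, rounded up to 4024317; 4,024,317 required, 4,024,317 in favor — approved.
Series B: 3/5 of 8772702 = 5263621.20, rounded up to 5263622; 5,263,622 required, 5,263,599 in favor — not approved.

Not approved — the Series B shares did not give the required vote.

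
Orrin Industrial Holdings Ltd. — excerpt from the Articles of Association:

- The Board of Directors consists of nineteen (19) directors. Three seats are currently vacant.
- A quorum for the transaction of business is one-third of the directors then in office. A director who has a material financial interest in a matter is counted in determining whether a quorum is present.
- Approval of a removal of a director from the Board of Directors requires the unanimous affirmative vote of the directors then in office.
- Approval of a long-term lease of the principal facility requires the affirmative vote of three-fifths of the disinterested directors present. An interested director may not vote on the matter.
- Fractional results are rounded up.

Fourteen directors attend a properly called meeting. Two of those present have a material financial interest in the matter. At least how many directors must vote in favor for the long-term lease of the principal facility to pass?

The long-term lease of the principal facility requires three-fifths of the disinterested directors present (14 − 2 = 12).
3/5 of 12 = 7.20, rounded up to 8.

8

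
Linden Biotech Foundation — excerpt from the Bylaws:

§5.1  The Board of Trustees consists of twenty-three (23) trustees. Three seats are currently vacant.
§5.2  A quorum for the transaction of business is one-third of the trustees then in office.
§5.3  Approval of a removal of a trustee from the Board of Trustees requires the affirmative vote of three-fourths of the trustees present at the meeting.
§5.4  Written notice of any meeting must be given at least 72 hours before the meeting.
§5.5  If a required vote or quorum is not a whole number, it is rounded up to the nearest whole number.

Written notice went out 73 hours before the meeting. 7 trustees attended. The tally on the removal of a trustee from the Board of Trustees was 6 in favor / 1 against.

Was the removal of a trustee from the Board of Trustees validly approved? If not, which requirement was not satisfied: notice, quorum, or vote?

Valid — all requirements satisfied.

Notice: 73 hours given; 72 required (73 ≥ 72). Satisfied.
Quorum: 7 present; quorum is 7. Satisfied.
Vote: the removal of a trustee from the Board of Trustees requires three-fourths of the trustees present (7). 3/4 of 7 = 5.25, rounded up to 6, so 6 affirmative votes are needed; 6 voted in favor. Satisfied.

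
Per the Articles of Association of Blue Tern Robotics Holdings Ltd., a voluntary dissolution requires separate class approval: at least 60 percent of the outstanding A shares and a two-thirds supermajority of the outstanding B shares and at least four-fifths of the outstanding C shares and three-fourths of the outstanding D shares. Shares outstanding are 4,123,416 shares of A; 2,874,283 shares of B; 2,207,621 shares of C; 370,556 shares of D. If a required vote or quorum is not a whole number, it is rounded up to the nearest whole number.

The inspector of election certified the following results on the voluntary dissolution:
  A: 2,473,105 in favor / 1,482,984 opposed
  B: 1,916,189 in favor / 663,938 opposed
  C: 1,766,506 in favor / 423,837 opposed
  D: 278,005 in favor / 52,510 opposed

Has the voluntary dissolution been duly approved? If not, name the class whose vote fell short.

Not approved — the A shares did not give the required vote.

A: 3/5 of 4123416 = 2474049.60, rounded up to 2474050; 2,474,050 required, 2,473,105 in favor — not approved.
B: 2/3 of 2874283 = 1916188.67, rounded up to 1916189; 1,916,189 required, 1,916,189 in favor — approved.
C: 4/5 of 2207621 = 1766096.80, rounded up to 1766097; 1,766,097 required, 1,766,506 in favor — approved.
D: 3/4 of 370556 = 277917; 277,917 required, 278,005 in favor — approved.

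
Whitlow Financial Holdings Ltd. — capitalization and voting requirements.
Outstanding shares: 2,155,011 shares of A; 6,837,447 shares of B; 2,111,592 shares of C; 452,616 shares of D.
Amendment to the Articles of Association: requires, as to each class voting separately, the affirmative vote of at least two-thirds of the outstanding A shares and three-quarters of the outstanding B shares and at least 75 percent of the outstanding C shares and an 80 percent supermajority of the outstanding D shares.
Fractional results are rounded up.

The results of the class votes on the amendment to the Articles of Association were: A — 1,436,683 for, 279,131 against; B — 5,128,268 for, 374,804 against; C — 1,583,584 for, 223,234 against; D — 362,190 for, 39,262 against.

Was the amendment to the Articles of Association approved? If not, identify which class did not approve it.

A: 2/3 of 2155011 = 1436674; 1,436,674 required, 1,436,683 in favor — approved.
B: 3/4 of 6837447 = 5128085.25, rounded up to 5128086; 5,128,086 required, 5,128,268 in favor — approved.
C: 3/4 of 2111592 = 1583694; 1,583,694 required, 1,583,584 in favor — not approved.
D: 4/5 of 452616 = 362092.80, rounded up to 362093; 362,093 required, 362,190 in favor — approved.

Not approved — the C shares did not give the required vote.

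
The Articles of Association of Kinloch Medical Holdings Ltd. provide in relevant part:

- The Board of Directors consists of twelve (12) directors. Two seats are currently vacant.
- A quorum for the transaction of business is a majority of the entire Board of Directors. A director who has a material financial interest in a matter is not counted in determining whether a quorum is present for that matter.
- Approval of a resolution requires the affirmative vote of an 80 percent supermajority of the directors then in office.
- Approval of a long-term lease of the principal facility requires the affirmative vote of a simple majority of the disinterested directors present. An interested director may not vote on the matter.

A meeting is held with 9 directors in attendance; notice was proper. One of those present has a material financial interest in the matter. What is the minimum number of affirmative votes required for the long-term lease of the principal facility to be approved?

5

The long-term lease of the principal facility requires a majority of the disinterested directors present (9 − 1 = 8).
A majority of 8 is 5.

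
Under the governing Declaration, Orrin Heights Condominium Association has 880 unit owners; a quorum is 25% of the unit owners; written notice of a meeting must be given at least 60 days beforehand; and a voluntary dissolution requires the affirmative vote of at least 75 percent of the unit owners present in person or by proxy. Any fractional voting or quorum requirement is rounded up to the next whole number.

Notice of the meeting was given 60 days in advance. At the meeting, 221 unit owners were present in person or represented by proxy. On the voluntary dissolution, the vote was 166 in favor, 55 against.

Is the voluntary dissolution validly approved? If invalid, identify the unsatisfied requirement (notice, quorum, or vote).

Valid — all requirements satisfied.

Notice: 60 days given; 60 required. Satisfied.
Quorum: 25% of 880 = 220; 221 present. Satisfied.
Vote: requires three-fourths of those present (221); 3/4 of 221 = 165.75, rounded up to 166, so 166 needed; 166 in favor. Satisfied.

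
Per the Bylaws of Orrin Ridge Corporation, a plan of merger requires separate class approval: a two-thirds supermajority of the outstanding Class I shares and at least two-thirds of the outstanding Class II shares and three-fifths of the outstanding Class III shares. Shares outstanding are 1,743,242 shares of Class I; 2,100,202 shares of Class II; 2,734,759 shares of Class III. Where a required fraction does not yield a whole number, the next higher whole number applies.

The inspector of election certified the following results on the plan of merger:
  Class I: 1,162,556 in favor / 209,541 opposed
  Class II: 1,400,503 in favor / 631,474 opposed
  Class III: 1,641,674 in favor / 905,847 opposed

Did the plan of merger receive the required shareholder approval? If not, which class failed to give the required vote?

Approved — every class gave the required vote.

Class I: 2/3 of 1743242 = 1162161.33, rounded up to 1162162; 1,162,162 required, 1,162,556 in favor — approved.
Class II: 2/3 of 2100202 = 1400134.67, rounded up to 1400135; 1,400,135 required, 1,400,503 in favor — approved.
Class III: 3/5 of 2734759 = 1640855.40, rounded up to 1640856; 1,640,856 required, 1,641,674 in favor — approved.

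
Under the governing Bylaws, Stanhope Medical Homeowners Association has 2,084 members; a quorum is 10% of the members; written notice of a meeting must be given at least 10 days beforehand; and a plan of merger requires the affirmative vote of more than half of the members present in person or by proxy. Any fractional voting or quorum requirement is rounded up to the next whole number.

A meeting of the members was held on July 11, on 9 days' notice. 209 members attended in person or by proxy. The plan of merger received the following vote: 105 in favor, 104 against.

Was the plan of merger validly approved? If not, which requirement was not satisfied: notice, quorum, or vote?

Notice: 9 days given; 10 required. Not satisfied.
Quorum: 10% of 2,084 = 208.40, rounded up to 209; 209 present. Satisfied.
Vote: requires a majority of those present (209); a majority of 209 is 105, so 105 needed; 105 in favor. Satisfied.

Invalid — notice requirement not satisfied.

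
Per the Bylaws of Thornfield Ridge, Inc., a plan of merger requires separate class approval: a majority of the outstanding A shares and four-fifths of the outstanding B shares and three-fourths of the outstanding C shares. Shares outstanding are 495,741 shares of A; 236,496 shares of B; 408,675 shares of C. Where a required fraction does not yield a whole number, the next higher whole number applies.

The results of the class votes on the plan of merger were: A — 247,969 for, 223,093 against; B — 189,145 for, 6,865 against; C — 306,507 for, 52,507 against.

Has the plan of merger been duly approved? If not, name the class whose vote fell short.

A: a majority of 495741 is 247871; 247,871 required, 247,969 in favor — approved.
B: 4/5 of 236496 = 189196.80, rounded up to 189197; 189,197 required, 189,145 in favor — not approved.
C: 3/4 of 408675 = 306506.25, rounded up to 306507; 306,507 required, 306,507 in favor — approved.

Not approved — the B shares did not give the required vote.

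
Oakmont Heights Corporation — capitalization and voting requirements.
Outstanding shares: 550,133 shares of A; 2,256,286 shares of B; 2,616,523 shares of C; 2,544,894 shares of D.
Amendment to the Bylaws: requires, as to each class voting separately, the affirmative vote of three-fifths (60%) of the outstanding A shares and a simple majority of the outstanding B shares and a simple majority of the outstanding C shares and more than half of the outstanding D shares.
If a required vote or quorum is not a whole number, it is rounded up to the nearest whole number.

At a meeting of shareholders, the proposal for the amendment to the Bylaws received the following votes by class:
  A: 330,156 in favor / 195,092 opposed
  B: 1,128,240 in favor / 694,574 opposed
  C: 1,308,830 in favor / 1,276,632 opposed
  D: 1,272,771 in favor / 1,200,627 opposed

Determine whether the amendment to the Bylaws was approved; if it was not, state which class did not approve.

A: 3/5 of 550133 = 330079.80, rounded up to 330080; 330,080 required, 330,156 in favor — approved.
B: a majority of 2256286 is 1128144; 1,128,144 required, 1,128,240 in favor — approved.
C: a majority of 2616523 is 1308262; 1,308,262 required, 1,308,830 in favor — approved.
D: a majority of 2544894 is 1272448; 1,272,448 required, 1,272,771 in favor — approved.

Approved — every class gave the required vote.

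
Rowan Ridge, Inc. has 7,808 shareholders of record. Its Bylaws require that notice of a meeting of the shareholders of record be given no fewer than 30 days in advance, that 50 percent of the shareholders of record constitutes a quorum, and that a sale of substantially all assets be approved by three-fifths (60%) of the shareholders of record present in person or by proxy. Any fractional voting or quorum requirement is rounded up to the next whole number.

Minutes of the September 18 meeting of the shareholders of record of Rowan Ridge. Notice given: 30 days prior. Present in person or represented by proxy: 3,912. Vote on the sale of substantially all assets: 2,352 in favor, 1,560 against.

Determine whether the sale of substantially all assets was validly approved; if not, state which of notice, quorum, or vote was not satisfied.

Notice: 30 days given; 30 required. Satisfied.
Quorum: 50% of 7,808 = 3,904; 3,912 present. Satisfied.
Vote: requires three-fifths of those present (3,912); 3/5 of 3912 = 2347.20, rounded up to 2348, so 2,348 needed; 2,352 in favor. Satisfied.

Valid — all requirements satisfied.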